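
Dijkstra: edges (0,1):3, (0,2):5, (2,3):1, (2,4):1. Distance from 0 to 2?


Dijkstra from 0:
Distances: {0: 0, 1: 3, 2: 5, 3: 6, 4: 6}
Shortest distance to 2 = 5, path = [0, 2]


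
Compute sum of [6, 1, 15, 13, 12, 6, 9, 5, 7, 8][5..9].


Prefix sums: [0, 6, 7, 22, 35, 47, 53, 62, 67, 74, 82]
Sum[5..9] = prefix[10] - prefix[5] = 82 - 47 = 35


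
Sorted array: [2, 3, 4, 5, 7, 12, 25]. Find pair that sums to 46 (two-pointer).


Two pointers: lo=0, hi=6
No pair sums to 46


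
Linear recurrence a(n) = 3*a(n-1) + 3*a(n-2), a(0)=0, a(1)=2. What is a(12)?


Build bottom-up:
...a(10)=267786, a(11)=1015254, a(12)=3*1015254+3*267786=3849120


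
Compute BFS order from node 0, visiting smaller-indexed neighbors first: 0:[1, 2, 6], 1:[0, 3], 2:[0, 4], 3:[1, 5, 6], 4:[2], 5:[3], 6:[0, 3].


BFS queue: start with [0]
Visit order: [0, 1, 2, 6, 3, 4, 5]


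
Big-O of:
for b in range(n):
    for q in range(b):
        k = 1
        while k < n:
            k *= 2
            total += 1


Per nesting level: O(n) * O(n) [triangular over b] * O(log n) = O(n^2 log n)
Complexity: O(n^2 log n)


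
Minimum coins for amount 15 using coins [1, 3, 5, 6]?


dp[0]=0; dp[i]=1+min(dp[i-c] for c in coins)
...dp[10]=2, dp[11]=2, dp[12]=2, dp[13]=3, dp[14]=3, dp[15]=3
Minimum coins for 15 = 3


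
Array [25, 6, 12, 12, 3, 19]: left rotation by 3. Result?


Left rotate by 3: [12, 3, 19, 25, 6, 12]


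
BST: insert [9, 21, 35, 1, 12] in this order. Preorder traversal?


Root = 9; build tree by BST insertion.
Preorder traversal: [9, 1, 21, 12, 35]


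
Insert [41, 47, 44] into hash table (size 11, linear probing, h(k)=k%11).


Insertions: 41->slot 8; 47->slot 3; 44->slot 0
Table: [44, None, None, 47, None, None, None, None, 41, None, None]


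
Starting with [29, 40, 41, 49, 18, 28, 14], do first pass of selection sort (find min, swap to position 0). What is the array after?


After one pass: [14, 40, 41, 49, 18, 28, 29]


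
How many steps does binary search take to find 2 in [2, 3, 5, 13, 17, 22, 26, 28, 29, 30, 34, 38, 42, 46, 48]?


Search for 2:
[0,14] mid=7 arr[7]=28
[0,6] mid=3 arr[3]=13
[0,2] mid=1 arr[1]=3
[0,0] mid=0 arr[0]=2
Total: 4 comparisons


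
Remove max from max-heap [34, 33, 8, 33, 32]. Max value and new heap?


Max = 34
Replace root with last, heapify down
Resulting heap: [33, 33, 8, 32]


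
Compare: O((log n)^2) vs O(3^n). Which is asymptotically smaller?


polylogarithmic grows slower than exponential (base 3)
O((log n)^2) is asymptotically smaller; O(3^n) grows faster


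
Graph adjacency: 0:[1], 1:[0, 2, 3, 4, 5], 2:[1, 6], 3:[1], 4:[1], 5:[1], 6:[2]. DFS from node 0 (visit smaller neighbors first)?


DFS stack-based: start with [0]
Visit order: [0, 1, 2, 6, 3, 4, 5]


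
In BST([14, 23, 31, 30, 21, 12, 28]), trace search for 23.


BST root = 14
Search for 23: compare at each node
Path: [14, 23]


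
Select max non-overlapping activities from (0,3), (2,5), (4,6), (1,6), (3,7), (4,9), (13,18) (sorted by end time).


Greedy: pick earliest-ending, then skip overlaps.
Selected (3 activities): [(0, 3), (4, 6), (13, 18)]


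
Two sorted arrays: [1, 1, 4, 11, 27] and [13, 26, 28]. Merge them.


Compare heads, take smaller each step.
Merged: [1, 1, 4, 11, 13, 26, 27, 28]


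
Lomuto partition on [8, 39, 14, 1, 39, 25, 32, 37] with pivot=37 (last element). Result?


Elements <= 37 go left of pivot.
Result: [8, 14, 1, 25, 32, 37, 39, 39], pivot at index 5


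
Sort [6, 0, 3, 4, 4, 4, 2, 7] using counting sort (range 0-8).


Count array: [1, 0, 1, 1, 3, 0, 1, 1, 0]
Reconstruct: [0, 2, 3, 4, 4, 4, 6, 7]


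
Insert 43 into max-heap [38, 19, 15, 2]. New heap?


Append 43: [38, 19, 15, 2, 43]
Bubble up: swap idx 4(43) with idx 1(19); swap idx 1(43) with idx 0(38)
Result: [43, 38, 15, 2, 19]


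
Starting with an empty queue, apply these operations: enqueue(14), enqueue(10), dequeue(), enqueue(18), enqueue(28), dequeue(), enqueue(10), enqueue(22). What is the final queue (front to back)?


enqueue(14) -> [14]
enqueue(10) -> [14, 10]
dequeue() returns 14 -> [10]
enqueue(18) -> [10, 18]
enqueue(28) -> [10, 18, 28]
dequeue() returns 10 -> [18, 28]
enqueue(10) -> [18, 28, 10]
enqueue(22) -> [18, 28, 10, 22]
Final queue (front to back): [18, 28, 10, 22]


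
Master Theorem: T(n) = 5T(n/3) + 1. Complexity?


a=5, b=3, c=0. log_3(5)=1.465 > c=0. Case 1: O(n^log_b(a)) = O(n^1.465)
Complexity: O(n^1.465)


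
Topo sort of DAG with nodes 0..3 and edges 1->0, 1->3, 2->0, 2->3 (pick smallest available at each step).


Kahn's algorithm, process smallest node first
Order: [1, 2, 0, 3]


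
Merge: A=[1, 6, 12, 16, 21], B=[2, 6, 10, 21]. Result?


Compare heads, take smaller each step.
Merged: [1, 2, 6, 6, 10, 12, 16, 21, 21]


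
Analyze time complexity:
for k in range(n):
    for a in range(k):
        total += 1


Per nesting level: O(n) * O(n) [triangular over k] = O(n^2)
Complexity: O(n^2)


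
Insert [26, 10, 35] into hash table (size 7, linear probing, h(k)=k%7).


Insertions: 26->slot 5; 10->slot 3; 35->slot 0
Table: [35, None, None, 10, None, 26, None]


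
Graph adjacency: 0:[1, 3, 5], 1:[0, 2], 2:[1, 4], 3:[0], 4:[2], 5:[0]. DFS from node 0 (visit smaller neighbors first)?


DFS stack-based: start with [0]
Visit order: [0, 1, 2, 4, 3, 5]


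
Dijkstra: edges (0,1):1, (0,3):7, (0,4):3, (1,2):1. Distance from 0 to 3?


Dijkstra from 0:
Distances: {0: 0, 1: 1, 2: 2, 3: 7, 4: 3}
Shortest distance to 3 = 7, path = [0, 3]


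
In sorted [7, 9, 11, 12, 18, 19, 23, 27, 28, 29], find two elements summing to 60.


Two pointers: lo=0, hi=9
No pair sums to 60


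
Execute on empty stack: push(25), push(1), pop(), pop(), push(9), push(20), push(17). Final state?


push(25) -> [25]
push(1) -> [25, 1]
pop() returns 1 -> [25]
pop() returns 25 -> []
push(9) -> [9]
push(20) -> [9, 20]
push(17) -> [9, 20, 17]
Final stack (bottom to top): [9, 20, 17]


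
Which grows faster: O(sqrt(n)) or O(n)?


sublinear grows slower than linear
O(sqrt(n)) is asymptotically smaller; O(n) grows faster


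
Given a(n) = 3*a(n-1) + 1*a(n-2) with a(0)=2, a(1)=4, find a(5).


Build bottom-up:
...a(3)=46, a(4)=152, a(5)=3*152+1*46=502


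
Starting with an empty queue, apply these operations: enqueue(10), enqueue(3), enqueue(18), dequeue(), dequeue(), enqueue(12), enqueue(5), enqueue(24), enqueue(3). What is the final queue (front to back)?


enqueue(10) -> [10]
enqueue(3) -> [10, 3]
enqueue(18) -> [10, 3, 18]
dequeue() returns 10 -> [3, 18]
dequeue() returns 3 -> [18]
enqueue(12) -> [18, 12]
enqueue(5) -> [18, 12, 5]
enqueue(24) -> [18, 12, 5, 24]
enqueue(3) -> [18, 12, 5, 24, 3]
Final queue (front to back): [18, 12, 5, 24, 3]


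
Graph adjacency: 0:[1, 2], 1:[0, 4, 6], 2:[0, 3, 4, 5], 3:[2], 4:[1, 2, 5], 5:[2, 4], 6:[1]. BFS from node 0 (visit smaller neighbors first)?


BFS queue: start with [0]
Visit order: [0, 1, 2, 4, 6, 3, 5]


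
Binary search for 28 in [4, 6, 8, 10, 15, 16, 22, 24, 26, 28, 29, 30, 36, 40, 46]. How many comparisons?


Search for 28:
[0,14] mid=7 arr[7]=24
[8,14] mid=11 arr[11]=30
[8,10] mid=9 arr[9]=28
Total: 3 comparisons


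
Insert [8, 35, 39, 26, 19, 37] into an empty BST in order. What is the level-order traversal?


Root = 8; build tree by BST insertion.
Level-Order traversal: [8, 35, 26, 39, 19, 37]


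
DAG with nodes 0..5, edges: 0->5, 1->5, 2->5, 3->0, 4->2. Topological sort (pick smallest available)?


Kahn's algorithm, process smallest node first
Order: [1, 3, 0, 4, 2, 5]


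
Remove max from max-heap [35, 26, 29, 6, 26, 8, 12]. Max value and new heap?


Max = 35
Replace root with last, heapify down
Resulting heap: [29, 26, 12, 6, 26, 8]


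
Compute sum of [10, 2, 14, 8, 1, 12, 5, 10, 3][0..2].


Prefix sums: [0, 10, 12, 26, 34, 35, 47, 52, 62, 65]
Sum[0..2] = prefix[3] - prefix[0] = 26 - 0 = 26


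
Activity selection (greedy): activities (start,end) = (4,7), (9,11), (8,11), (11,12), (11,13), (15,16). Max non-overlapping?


Greedy: pick earliest-ending, then skip overlaps.
Selected (4 activities): [(4, 7), (9, 11), (11, 12), (15, 16)]


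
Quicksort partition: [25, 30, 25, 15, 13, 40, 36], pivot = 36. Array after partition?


Elements <= 36 go left of pivot.
Result: [25, 30, 25, 15, 13, 36, 40], pivot at index 5


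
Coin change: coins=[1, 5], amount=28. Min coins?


dp[0]=0; dp[i]=1+min(dp[i-c] for c in coins)
...dp[23]=7, dp[24]=8, dp[25]=5, dp[26]=6, dp[27]=7, dp[28]=8
Minimum coins for 28 = 8


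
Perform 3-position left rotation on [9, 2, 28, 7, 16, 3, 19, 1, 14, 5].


Left rotate by 3: [7, 16, 3, 19, 1, 14, 5, 9, 2, 28]


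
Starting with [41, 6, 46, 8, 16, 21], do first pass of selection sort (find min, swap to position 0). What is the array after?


After one pass: [6, 41, 46, 8, 16, 21]


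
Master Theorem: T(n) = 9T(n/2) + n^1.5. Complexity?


a=9, b=2, c=1.5. log_2(9)=3.170 > c=1.5. Case 1: O(n^log_b(a)) = O(n^3.170)
Complexity: O(n^3.170)


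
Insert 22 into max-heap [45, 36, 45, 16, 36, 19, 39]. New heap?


Append 22: [45, 36, 45, 16, 36, 19, 39, 22]
Bubble up: swap idx 7(22) with idx 3(16)
Result: [45, 36, 45, 22, 36, 19, 39, 16]


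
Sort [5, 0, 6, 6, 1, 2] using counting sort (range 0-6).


Count array: [1, 1, 1, 0, 0, 1, 2]
Reconstruct: [0, 1, 2, 5, 6, 6]


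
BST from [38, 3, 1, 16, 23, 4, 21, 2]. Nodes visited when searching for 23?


BST root = 38
Search for 23: compare at each node
Path: [38, 3, 16, 23]


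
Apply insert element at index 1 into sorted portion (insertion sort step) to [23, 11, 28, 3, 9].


After one pass: [11, 23, 28, 3, 9]


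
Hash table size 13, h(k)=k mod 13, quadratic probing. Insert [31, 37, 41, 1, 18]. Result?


Insertions: 31->slot 5; 37->slot 11; 41->slot 2; 1->slot 1; 18->slot 6
Table: [None, 1, 41, None, None, 31, 18, None, None, None, None, 37, None]


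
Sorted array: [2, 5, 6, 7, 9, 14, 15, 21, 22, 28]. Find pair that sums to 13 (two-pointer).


Two pointers: lo=0, hi=9
Found pair: (6, 7) summing to 13


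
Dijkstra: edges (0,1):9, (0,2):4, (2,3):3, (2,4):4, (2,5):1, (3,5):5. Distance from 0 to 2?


Dijkstra from 0:
Distances: {0: 0, 1: 9, 2: 4, 3: 7, 4: 8, 5: 5}
Shortest distance to 2 = 4, path = [0, 2]


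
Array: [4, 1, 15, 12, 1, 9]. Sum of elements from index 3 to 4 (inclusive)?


Prefix sums: [0, 4, 5, 20, 32, 33, 42]
Sum[3..4] = prefix[5] - prefix[3] = 33 - 20 = 13


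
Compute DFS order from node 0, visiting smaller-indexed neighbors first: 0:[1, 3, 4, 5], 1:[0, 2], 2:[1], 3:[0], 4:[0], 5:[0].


DFS stack-based: start with [0]
Visit order: [0, 1, 2, 3, 4, 5]


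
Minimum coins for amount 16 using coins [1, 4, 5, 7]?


dp[0]=0; dp[i]=1+min(dp[i-c] for c in coins)
...dp[11]=2, dp[12]=2, dp[13]=3, dp[14]=2, dp[15]=3, dp[16]=3
Minimum coins for 16 = 3


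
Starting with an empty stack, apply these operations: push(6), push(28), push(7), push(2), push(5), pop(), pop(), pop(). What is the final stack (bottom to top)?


push(6) -> [6]
push(28) -> [6, 28]
push(7) -> [6, 28, 7]
push(2) -> [6, 28, 7, 2]
push(5) -> [6, 28, 7, 2, 5]
pop() returns 5 -> [6, 28, 7, 2]
pop() returns 2 -> [6, 28, 7]
pop() returns 7 -> [6, 28]
Final stack (bottom to top): [6, 28]


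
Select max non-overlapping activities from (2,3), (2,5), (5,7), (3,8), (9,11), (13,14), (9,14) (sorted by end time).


Greedy: pick earliest-ending, then skip overlaps.
Selected (4 activities): [(2, 3), (5, 7), (9, 11), (13, 14)]


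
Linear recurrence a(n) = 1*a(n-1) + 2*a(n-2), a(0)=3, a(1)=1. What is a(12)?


Build bottom-up:
...a(10)=1367, a(11)=2729, a(12)=1*2729+2*1367=5463


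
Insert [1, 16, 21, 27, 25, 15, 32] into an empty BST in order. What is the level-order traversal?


Root = 1; build tree by BST insertion.
Level-Order traversal: [1, 16, 15, 21, 27, 25, 32]


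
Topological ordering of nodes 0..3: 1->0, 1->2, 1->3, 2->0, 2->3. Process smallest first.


Kahn's algorithm, process smallest node first
Order: [1, 2, 0, 3]


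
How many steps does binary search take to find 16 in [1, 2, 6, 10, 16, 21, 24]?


Search for 16:
[0,6] mid=3 arr[3]=10
[4,6] mid=5 arr[5]=21
[4,4] mid=4 arr[4]=16
Total: 3 comparisons


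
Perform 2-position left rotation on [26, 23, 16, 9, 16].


Left rotate by 2: [16, 9, 16, 26, 23]


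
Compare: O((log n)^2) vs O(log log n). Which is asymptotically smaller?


double-logarithmic grows slower than polylogarithmic
O(log log n) is asymptotically smaller; O((log n)^2) grows faster


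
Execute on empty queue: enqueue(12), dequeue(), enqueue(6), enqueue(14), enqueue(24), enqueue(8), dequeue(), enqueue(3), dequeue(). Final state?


enqueue(12) -> [12]
dequeue() returns 12 -> []
enqueue(6) -> [6]
enqueue(14) -> [6, 14]
enqueue(24) -> [6, 14, 24]
enqueue(8) -> [6, 14, 24, 8]
dequeue() returns 6 -> [14, 24, 8]
enqueue(3) -> [14, 24, 8, 3]
dequeue() returns 14 -> [24, 8, 3]
Final queue (front to back): [24, 8, 3]


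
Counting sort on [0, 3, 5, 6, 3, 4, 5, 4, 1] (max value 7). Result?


Count array: [1, 1, 0, 2, 2, 2, 1, 0]
Reconstruct: [0, 1, 3, 3, 4, 4, 5, 5, 6]


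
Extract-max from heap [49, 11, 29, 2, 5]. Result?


Max = 49
Replace root with last, heapify down
Resulting heap: [29, 11, 5, 2]


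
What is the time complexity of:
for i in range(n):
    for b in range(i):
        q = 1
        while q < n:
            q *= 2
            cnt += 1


Per nesting level: O(n) * O(n) [triangular over i] * O(log n) = O(n^2 log n)
Complexity: O(n^2 log n)


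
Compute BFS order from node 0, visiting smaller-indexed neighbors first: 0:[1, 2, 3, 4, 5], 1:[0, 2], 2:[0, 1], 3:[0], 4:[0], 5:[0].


BFS queue: start with [0]
Visit order: [0, 1, 2, 3, 4, 5]


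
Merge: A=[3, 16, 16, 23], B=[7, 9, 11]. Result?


Compare heads, take smaller each step.
Merged: [3, 7, 9, 11, 16, 16, 23]


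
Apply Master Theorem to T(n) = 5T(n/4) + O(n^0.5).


a=5, b=4, c=0.5. log_4(5)=1.161 > c=0.5. Case 1: O(n^log_b(a)) = O(n^1.161)
Complexity: O(n^1.161)


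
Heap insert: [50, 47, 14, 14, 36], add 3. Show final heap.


Append 3: [50, 47, 14, 14, 36, 3]
Bubble up: no swaps needed
Result: [50, 47, 14, 14, 36, 3]


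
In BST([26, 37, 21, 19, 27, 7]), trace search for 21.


BST root = 26
Search for 21: compare at each node
Path: [26, 21]


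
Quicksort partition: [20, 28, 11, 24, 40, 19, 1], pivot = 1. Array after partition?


Elements <= 1 go left of pivot.
Result: [1, 28, 11, 24, 40, 19, 20], pivot at index 0


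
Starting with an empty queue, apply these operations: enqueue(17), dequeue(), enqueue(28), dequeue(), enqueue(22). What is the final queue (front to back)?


enqueue(17) -> [17]
dequeue() returns 17 -> []
enqueue(28) -> [28]
dequeue() returns 28 -> []
enqueue(22) -> [22]
Final queue (front to back): [22]


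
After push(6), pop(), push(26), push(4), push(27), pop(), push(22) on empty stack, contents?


push(6) -> [6]
pop() returns 6 -> []
push(26) -> [26]
push(4) -> [26, 4]
push(27) -> [26, 4, 27]
pop() returns 27 -> [26, 4]
push(22) -> [26, 4, 22]
Final stack (bottom to top): [26, 4, 22]


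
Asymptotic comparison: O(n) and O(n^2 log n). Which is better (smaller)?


linear grows slower than n^2 log n
O(n) is asymptotically smaller; O(n^2 log n) grows faster


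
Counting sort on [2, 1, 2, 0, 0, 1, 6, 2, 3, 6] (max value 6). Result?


Count array: [2, 2, 3, 1, 0, 0, 2]
Reconstruct: [0, 0, 1, 1, 2, 2, 2, 3, 6, 6]


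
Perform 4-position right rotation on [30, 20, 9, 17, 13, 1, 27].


Right rotate by 4: [17, 13, 1, 27, 30, 20, 9]


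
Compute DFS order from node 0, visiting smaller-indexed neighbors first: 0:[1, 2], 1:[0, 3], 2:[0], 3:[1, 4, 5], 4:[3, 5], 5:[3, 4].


DFS stack-based: start with [0]
Visit order: [0, 1, 3, 4, 5, 2]


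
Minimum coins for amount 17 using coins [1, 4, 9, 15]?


dp[0]=0; dp[i]=1+min(dp[i-c] for c in coins)
...dp[12]=3, dp[13]=2, dp[14]=3, dp[15]=1, dp[16]=2, dp[17]=3
Minimum coins for 17 = 3


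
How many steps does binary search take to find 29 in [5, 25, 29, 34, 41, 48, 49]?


Search for 29:
[0,6] mid=3 arr[3]=34
[0,2] mid=1 arr[1]=25
[2,2] mid=2 arr[2]=29
Total: 3 comparisons


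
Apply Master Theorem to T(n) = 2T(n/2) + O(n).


a=2, b=2, c=1. log_2(2)=1 = c=1. Case 2: O(n^c log n) = O(n log n)
Complexity: O(n log n)


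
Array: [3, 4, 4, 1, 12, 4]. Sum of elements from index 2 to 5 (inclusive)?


Prefix sums: [0, 3, 7, 11, 12, 24, 28]
Sum[2..5] = prefix[6] - prefix[2] = 28 - 7 = 21


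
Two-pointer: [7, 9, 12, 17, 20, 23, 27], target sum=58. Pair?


Two pointers: lo=0, hi=6
No pair sums to 58


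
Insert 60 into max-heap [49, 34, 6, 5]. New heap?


Append 60: [49, 34, 6, 5, 60]
Bubble up: swap idx 4(60) with idx 1(34); swap idx 1(60) with idx 0(49)
Result: [60, 49, 6, 5, 34]


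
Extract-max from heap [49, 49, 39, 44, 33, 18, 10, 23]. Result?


Max = 49
Replace root with last, heapify down
Resulting heap: [49, 44, 39, 23, 33, 18, 10]


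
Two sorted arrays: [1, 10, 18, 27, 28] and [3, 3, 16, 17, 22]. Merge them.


Compare heads, take smaller each step.
Merged: [1, 3, 3, 10, 16, 17, 18, 22, 27, 28]


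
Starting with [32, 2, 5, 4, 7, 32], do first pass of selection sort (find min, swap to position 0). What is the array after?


After one pass: [2, 32, 5, 4, 7, 32]


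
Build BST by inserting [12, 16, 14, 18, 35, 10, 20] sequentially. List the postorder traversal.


Root = 12; build tree by BST insertion.
Postorder traversal: [10, 14, 20, 35, 18, 16, 12]


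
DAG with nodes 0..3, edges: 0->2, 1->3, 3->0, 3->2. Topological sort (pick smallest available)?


Kahn's algorithm, process smallest node first
Order: [1, 3, 0, 2]


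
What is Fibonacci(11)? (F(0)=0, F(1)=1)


F(n)=F(n-1)+F(n-2)
...F(9)=34, F(10)=55, F(11)=89


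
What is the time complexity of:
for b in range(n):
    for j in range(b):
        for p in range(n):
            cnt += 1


Per nesting level: O(n) * O(n) [triangular over b] * O(n) = O(n^3)
Complexity: O(n^3)


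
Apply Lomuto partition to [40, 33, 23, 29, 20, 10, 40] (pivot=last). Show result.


Elements <= 40 go left of pivot.
Result: [40, 33, 23, 29, 20, 10, 40], pivot at index 6


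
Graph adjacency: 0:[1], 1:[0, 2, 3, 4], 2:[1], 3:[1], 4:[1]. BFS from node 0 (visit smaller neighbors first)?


BFS queue: start with [0]
Visit order: [0, 1, 2, 3, 4]


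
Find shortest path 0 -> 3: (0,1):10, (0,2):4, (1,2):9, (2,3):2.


Dijkstra from 0:
Distances: {0: 0, 1: 10, 2: 4, 3: 6}
Shortest distance to 3 = 6, path = [0, 2, 3]


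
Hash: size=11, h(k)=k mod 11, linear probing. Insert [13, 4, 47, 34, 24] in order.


Insertions: 13->slot 2; 4->slot 4; 47->slot 3; 34->slot 1; 24->slot 5
Table: [None, 34, 13, 47, 4, 24, None, None, None, None, None]


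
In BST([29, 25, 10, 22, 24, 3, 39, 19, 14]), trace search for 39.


BST root = 29
Search for 39: compare at each node
Path: [29, 39]


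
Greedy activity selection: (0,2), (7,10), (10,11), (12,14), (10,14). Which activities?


Greedy: pick earliest-ending, then skip overlaps.
Selected (4 activities): [(0, 2), (7, 10), (10, 11), (12, 14)]


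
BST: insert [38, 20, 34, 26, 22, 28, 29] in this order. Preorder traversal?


Root = 38; build tree by BST insertion.
Preorder traversal: [38, 20, 34, 26, 22, 28, 29]


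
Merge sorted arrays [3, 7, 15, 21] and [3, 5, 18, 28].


Compare heads, take smaller each step.
Merged: [3, 3, 5, 7, 15, 18, 21, 28]


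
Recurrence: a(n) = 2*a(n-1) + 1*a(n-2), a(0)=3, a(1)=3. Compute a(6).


Build bottom-up:
...a(4)=51, a(5)=123, a(6)=2*123+1*51=297


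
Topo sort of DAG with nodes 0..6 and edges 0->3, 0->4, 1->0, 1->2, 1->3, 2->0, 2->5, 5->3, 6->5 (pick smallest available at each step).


Kahn's algorithm, process smallest node first
Order: [1, 2, 0, 4, 6, 5, 3]


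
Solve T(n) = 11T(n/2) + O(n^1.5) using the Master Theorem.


a=11, b=2, c=1.5. log_2(11)=3.459 > c=1.5. Case 1: O(n^log_b(a)) = O(n^3.459)
Complexity: O(n^3.459)


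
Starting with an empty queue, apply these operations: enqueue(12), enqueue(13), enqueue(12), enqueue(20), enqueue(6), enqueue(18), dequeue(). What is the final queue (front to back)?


enqueue(12) -> [12]
enqueue(13) -> [12, 13]
enqueue(12) -> [12, 13, 12]
enqueue(20) -> [12, 13, 12, 20]
enqueue(6) -> [12, 13, 12, 20, 6]
enqueue(18) -> [12, 13, 12, 20, 6, 18]
dequeue() returns 12 -> [13, 12, 20, 6, 18]
Final queue (front to back): [13, 12, 20, 6, 18]


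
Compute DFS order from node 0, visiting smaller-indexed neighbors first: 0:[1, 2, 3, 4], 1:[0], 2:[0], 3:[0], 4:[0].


DFS stack-based: start with [0]
Visit order: [0, 1, 2, 3, 4]


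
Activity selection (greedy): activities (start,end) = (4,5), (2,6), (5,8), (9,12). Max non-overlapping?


Greedy: pick earliest-ending, then skip overlaps.
Selected (3 activities): [(4, 5), (5, 8), (9, 12)]


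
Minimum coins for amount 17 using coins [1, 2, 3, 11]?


dp[0]=0; dp[i]=1+min(dp[i-c] for c in coins)
...dp[12]=2, dp[13]=2, dp[14]=2, dp[15]=3, dp[16]=3, dp[17]=3
Minimum coins for 17 = 3


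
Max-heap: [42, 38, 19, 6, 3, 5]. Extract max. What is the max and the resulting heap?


Max = 42
Replace root with last, heapify down
Resulting heap: [38, 6, 19, 5, 3]


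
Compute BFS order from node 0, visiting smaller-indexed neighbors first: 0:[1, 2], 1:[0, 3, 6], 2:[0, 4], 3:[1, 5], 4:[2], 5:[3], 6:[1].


BFS queue: start with [0]
Visit order: [0, 1, 2, 3, 6, 4, 5]


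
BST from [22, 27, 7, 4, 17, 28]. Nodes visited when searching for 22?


BST root = 22
Search for 22: compare at each node
Path: [22]


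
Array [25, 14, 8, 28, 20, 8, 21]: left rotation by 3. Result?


Left rotate by 3: [28, 20, 8, 21, 25, 14, 8]


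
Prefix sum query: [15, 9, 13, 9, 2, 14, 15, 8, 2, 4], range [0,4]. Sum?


Prefix sums: [0, 15, 24, 37, 46, 48, 62, 77, 85, 87, 91]
Sum[0..4] = prefix[5] - prefix[0] = 48 - 0 = 48


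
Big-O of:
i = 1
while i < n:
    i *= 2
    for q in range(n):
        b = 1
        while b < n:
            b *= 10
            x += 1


Per nesting level: O(log n) * O(n) * O(log n) = O(n (log n)^2)
Complexity: O(n (log n)^2)


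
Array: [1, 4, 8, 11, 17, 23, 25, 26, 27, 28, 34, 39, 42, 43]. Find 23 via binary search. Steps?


Search for 23:
[0,13] mid=6 arr[6]=25
[0,5] mid=2 arr[2]=8
[3,5] mid=4 arr[4]=17
[5,5] mid=5 arr[5]=23
Total: 4 comparisons


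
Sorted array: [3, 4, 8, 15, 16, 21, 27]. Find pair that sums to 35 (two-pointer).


Two pointers: lo=0, hi=6
Found pair: (8, 27) summing to 35


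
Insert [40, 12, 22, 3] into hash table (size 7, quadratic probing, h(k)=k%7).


Insertions: 40->slot 5; 12->slot 6; 22->slot 1; 3->slot 3
Table: [None, 22, None, 3, None, 40, 12]


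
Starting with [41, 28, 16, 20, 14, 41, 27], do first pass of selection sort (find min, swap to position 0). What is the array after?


After one pass: [14, 28, 16, 20, 41, 41, 27]


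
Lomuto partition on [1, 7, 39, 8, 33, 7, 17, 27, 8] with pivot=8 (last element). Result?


Elements <= 8 go left of pivot.
Result: [1, 7, 8, 7, 8, 39, 17, 27, 33], pivot at index 4


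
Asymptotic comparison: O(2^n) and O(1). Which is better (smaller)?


constant grows slower than exponential
O(1) is asymptotically smaller; O(2^n) grows faster


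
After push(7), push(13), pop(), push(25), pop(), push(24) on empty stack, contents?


push(7) -> [7]
push(13) -> [7, 13]
pop() returns 13 -> [7]
push(25) -> [7, 25]
pop() returns 25 -> [7]
push(24) -> [7, 24]
Final stack (bottom to top): [7, 24]


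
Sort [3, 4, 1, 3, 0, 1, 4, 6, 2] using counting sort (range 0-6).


Count array: [1, 2, 1, 2, 2, 0, 1]
Reconstruct: [0, 1, 1, 2, 3, 3, 4, 4, 6]


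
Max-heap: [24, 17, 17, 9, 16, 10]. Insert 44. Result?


Append 44: [24, 17, 17, 9, 16, 10, 44]
Bubble up: swap idx 6(44) with idx 2(17); swap idx 2(44) with idx 0(24)
Result: [44, 17, 24, 9, 16, 10, 17]


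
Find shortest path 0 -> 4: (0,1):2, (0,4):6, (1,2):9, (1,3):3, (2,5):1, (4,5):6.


Dijkstra from 0:
Distances: {0: 0, 1: 2, 2: 11, 3: 5, 4: 6, 5: 12}
Shortest distance to 4 = 6, path = [0, 4]


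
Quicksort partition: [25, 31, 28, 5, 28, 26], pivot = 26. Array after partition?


Elements <= 26 go left of pivot.
Result: [25, 5, 26, 31, 28, 28], pivot at index 2


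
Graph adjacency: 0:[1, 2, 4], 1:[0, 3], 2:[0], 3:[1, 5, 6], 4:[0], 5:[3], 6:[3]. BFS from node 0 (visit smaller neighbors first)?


BFS queue: start with [0]
Visit order: [0, 1, 2, 4, 3, 5, 6]


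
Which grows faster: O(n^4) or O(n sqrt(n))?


n^1.5 grows slower than quartic
O(n sqrt(n)) is asymptotically smaller; O(n^4) grows faster


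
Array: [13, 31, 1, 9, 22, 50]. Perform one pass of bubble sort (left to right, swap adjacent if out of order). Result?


After one pass: [13, 1, 9, 22, 31, 50]


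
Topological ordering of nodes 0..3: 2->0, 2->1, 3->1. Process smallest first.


Kahn's algorithm, process smallest node first
Order: [2, 0, 3, 1]


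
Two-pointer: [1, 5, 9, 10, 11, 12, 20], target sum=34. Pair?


Two pointers: lo=0, hi=6
No pair sums to 34


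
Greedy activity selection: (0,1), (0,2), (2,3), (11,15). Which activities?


Greedy: pick earliest-ending, then skip overlaps.
Selected (3 activities): [(0, 1), (2, 3), (11, 15)]


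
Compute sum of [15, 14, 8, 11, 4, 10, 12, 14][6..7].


Prefix sums: [0, 15, 29, 37, 48, 52, 62, 74, 88]
Sum[6..7] = prefix[8] - prefix[6] = 88 - 62 = 26


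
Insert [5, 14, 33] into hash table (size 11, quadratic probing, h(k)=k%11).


Insertions: 5->slot 5; 14->slot 3; 33->slot 0
Table: [33, None, None, 14, None, 5, None, None, None, None, None]


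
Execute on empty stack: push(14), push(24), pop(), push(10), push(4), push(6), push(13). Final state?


push(14) -> [14]
push(24) -> [14, 24]
pop() returns 24 -> [14]
push(10) -> [14, 10]
push(4) -> [14, 10, 4]
push(6) -> [14, 10, 4, 6]
push(13) -> [14, 10, 4, 6, 13]
Final stack (bottom to top): [14, 10, 4, 6, 13]


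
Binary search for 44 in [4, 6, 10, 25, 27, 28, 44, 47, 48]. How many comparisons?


Search for 44:
[0,8] mid=4 arr[4]=27
[5,8] mid=6 arr[6]=44
Total: 2 comparisons


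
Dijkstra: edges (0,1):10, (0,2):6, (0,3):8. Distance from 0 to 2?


Dijkstra from 0:
Distances: {0: 0, 1: 10, 2: 6, 3: 8}
Shortest distance to 2 = 6, path = [0, 2]


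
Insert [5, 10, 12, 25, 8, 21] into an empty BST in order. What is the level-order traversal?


Root = 5; build tree by BST insertion.
Level-Order traversal: [5, 10, 8, 12, 25, 21]


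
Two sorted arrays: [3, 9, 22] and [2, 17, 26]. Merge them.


Compare heads, take smaller each step.
Merged: [2, 3, 9, 17, 22, 26]


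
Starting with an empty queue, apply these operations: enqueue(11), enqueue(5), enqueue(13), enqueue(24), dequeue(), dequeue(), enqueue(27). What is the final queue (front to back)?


enqueue(11) -> [11]
enqueue(5) -> [11, 5]
enqueue(13) -> [11, 5, 13]
enqueue(24) -> [11, 5, 13, 24]
dequeue() returns 11 -> [5, 13, 24]
dequeue() returns 5 -> [13, 24]
enqueue(27) -> [13, 24, 27]
Final queue (front to back): [13, 24, 27]


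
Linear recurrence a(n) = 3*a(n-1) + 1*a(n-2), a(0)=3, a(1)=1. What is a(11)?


Build bottom-up:
...a(9)=24751, a(10)=81747, a(11)=3*81747+1*24751=269992


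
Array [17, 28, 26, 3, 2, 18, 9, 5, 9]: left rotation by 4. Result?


Left rotate by 4: [2, 18, 9, 5, 9, 17, 28, 26, 3]


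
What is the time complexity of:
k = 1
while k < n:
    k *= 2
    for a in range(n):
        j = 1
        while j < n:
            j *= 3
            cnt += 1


Per nesting level: O(log n) * O(n) * O(log n) = O(n (log n)^2)
Complexity: O(n (log n)^2)


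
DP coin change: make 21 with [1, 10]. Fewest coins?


dp[0]=0; dp[i]=1+min(dp[i-c] for c in coins)
...dp[16]=7, dp[17]=8, dp[18]=9, dp[19]=10, dp[20]=2, dp[21]=3
Minimum coins for 21 = 3


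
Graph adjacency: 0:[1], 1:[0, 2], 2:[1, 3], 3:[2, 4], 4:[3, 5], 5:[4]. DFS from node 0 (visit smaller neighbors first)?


DFS stack-based: start with [0]
Visit order: [0, 1, 2, 3, 4, 5]


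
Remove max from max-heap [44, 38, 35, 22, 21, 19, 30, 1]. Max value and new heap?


Max = 44
Replace root with last, heapify down
Resulting heap: [38, 22, 35, 1, 21, 19, 30]


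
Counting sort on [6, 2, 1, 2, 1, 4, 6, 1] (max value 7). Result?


Count array: [0, 3, 2, 0, 1, 0, 2, 0]
Reconstruct: [1, 1, 1, 2, 2, 4, 6, 6]


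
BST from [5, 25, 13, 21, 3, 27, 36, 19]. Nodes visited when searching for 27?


BST root = 5
Search for 27: compare at each node
Path: [5, 25, 27]


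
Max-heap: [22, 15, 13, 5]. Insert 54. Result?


Append 54: [22, 15, 13, 5, 54]
Bubble up: swap idx 4(54) with idx 1(15); swap idx 1(54) with idx 0(22)
Result: [54, 22, 13, 5, 15]


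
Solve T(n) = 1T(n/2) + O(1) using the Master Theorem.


a=1, b=2, c=0. log_2(1)=0 = c=0. Case 2: O(n^c log n) = O(log n)
Complexity: O(log n)


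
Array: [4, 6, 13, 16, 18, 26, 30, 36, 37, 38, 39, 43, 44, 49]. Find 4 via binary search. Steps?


Search for 4:
[0,13] mid=6 arr[6]=30
[0,5] mid=2 arr[2]=13
[0,1] mid=0 arr[0]=4
Total: 3 comparisons


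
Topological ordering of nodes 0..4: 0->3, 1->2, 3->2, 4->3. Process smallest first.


Kahn's algorithm, process smallest node first
Order: [0, 1, 4, 3, 2]


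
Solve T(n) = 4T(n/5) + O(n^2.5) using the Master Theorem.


a=4, b=5, c=2.5. log_5(4)=0.861 < c=2.5. Case 3: O(n^c) = O(n^2.500)
Complexity: O(n^2.500)


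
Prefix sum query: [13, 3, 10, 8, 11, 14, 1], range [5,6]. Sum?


Prefix sums: [0, 13, 16, 26, 34, 45, 59, 60]
Sum[5..6] = prefix[7] - prefix[5] = 60 - 45 = 15


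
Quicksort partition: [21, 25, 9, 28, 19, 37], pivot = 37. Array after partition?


Elements <= 37 go left of pivot.
Result: [21, 25, 9, 28, 19, 37], pivot at index 5


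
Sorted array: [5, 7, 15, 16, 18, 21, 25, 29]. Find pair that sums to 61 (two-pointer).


Two pointers: lo=0, hi=7
No pair sums to 61


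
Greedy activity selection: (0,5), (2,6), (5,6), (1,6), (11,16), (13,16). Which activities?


Greedy: pick earliest-ending, then skip overlaps.
Selected (3 activities): [(0, 5), (5, 6), (11, 16)]


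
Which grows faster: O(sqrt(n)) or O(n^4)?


sublinear grows slower than quartic
O(sqrt(n)) is asymptotically smaller; O(n^4) grows faster


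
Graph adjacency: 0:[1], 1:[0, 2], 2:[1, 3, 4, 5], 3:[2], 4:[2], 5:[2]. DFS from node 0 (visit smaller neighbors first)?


DFS stack-based: start with [0]
Visit order: [0, 1, 2, 3, 4, 5]


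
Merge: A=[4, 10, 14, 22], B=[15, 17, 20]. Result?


Compare heads, take smaller each step.
Merged: [4, 10, 14, 15, 17, 20, 22]


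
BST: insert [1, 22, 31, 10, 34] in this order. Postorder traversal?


Root = 1; build tree by BST insertion.
Postorder traversal: [10, 34, 31, 22, 1]


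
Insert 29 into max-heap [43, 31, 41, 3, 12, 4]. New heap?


Append 29: [43, 31, 41, 3, 12, 4, 29]
Bubble up: no swaps needed
Result: [43, 31, 41, 3, 12, 4, 29]


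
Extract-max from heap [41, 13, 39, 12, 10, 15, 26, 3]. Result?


Max = 41
Replace root with last, heapify down
Resulting heap: [39, 13, 26, 12, 10, 15, 3]


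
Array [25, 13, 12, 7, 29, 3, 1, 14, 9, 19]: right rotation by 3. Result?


Right rotate by 3: [14, 9, 19, 25, 13, 12, 7, 29, 3, 1]


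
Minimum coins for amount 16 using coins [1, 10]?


dp[0]=0; dp[i]=1+min(dp[i-c] for c in coins)
...dp[11]=2, dp[12]=3, dp[13]=4, dp[14]=5, dp[15]=6, dp[16]=7
Minimum coins for 16 = 7


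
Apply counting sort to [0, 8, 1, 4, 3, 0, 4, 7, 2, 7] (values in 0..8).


Count array: [2, 1, 1, 1, 2, 0, 0, 2, 1]
Reconstruct: [0, 0, 1, 2, 3, 4, 4, 7, 7, 8]


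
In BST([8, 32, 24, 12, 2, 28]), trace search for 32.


BST root = 8
Search for 32: compare at each node
Path: [8, 32]


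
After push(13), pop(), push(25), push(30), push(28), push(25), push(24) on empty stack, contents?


push(13) -> [13]
pop() returns 13 -> []
push(25) -> [25]
push(30) -> [25, 30]
push(28) -> [25, 30, 28]
push(25) -> [25, 30, 28, 25]
push(24) -> [25, 30, 28, 25, 24]
Final stack (bottom to top): [25, 30, 28, 25, 24]


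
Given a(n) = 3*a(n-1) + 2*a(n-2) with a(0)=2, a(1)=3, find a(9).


Build bottom-up:
...a(7)=7269, a(8)=25889, a(9)=3*25889+2*7269=92205


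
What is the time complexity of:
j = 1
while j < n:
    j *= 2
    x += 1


Per nesting level: O(log n) = O(log n)
Complexity: O(log n)


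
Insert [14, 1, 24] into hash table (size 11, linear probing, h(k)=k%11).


Insertions: 14->slot 3; 1->slot 1; 24->slot 2
Table: [None, 1, 24, 14, None, None, None, None, None, None, None]


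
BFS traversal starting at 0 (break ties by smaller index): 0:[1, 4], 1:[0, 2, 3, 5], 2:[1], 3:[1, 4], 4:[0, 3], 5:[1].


BFS queue: start with [0]
Visit order: [0, 1, 4, 2, 3, 5]


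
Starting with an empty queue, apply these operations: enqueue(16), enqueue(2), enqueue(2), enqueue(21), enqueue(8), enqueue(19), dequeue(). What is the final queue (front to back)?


enqueue(16) -> [16]
enqueue(2) -> [16, 2]
enqueue(2) -> [16, 2, 2]
enqueue(21) -> [16, 2, 2, 21]
enqueue(8) -> [16, 2, 2, 21, 8]
enqueue(19) -> [16, 2, 2, 21, 8, 19]
dequeue() returns 16 -> [2, 2, 21, 8, 19]
Final queue (front to back): [2, 2, 21, 8, 19]


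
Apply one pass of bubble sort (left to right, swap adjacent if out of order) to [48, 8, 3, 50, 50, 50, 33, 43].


After one pass: [8, 3, 48, 50, 50, 33, 43, 50]


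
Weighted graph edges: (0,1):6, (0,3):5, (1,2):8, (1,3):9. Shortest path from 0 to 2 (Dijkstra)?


Dijkstra from 0:
Distances: {0: 0, 1: 6, 2: 14, 3: 5}
Shortest distance to 2 = 14, path = [0, 1, 2]


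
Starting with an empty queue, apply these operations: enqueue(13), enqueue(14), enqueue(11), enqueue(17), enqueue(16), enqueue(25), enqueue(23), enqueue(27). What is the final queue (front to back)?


enqueue(13) -> [13]
enqueue(14) -> [13, 14]
enqueue(11) -> [13, 14, 11]
enqueue(17) -> [13, 14, 11, 17]
enqueue(16) -> [13, 14, 11, 17, 16]
enqueue(25) -> [13, 14, 11, 17, 16, 25]
enqueue(23) -> [13, 14, 11, 17, 16, 25, 23]
enqueue(27) -> [13, 14, 11, 17, 16, 25, 23, 27]
Final queue (front to back): [13, 14, 11, 17, 16, 25, 23, 27]


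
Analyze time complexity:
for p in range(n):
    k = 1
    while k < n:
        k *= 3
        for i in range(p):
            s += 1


Per nesting level: O(n) * O(log n) * O(n) [triangular over p] = O(n^2 log n)
Complexity: O(n^2 log n)


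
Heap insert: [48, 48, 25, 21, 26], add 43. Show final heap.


Append 43: [48, 48, 25, 21, 26, 43]
Bubble up: swap idx 5(43) with idx 2(25)
Result: [48, 48, 43, 21, 26, 25]


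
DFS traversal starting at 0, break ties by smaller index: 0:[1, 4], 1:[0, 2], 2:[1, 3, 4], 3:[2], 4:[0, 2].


DFS stack-based: start with [0]
Visit order: [0, 1, 2, 3, 4]


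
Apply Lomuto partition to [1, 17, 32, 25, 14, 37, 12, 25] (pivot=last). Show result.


Elements <= 25 go left of pivot.
Result: [1, 17, 25, 14, 12, 25, 32, 37], pivot at index 5


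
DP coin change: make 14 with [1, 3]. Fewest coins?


dp[0]=0; dp[i]=1+min(dp[i-c] for c in coins)
...dp[9]=3, dp[10]=4, dp[11]=5, dp[12]=4, dp[13]=5, dp[14]=6
Minimum coins for 14 = 6


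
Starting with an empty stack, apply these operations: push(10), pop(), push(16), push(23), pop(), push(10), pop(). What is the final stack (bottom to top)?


push(10) -> [10]
pop() returns 10 -> []
push(16) -> [16]
push(23) -> [16, 23]
pop() returns 23 -> [16]
push(10) -> [16, 10]
pop() returns 10 -> [16]
Final stack (bottom to top): [16]


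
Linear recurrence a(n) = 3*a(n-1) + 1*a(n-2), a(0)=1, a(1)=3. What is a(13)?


Build bottom-up:
...a(11)=467280, a(12)=1543321, a(13)=3*1543321+1*467280=5097243


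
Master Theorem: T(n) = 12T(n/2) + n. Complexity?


a=12, b=2, c=1. log_2(12)=3.585 > c=1. Case 1: O(n^log_b(a)) = O(n^3.585)
Complexity: O(n^3.585)


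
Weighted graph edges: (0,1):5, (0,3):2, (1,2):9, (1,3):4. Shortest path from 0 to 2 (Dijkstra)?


Dijkstra from 0:
Distances: {0: 0, 1: 5, 2: 14, 3: 2}
Shortest distance to 2 = 14, path = [0, 1, 2]


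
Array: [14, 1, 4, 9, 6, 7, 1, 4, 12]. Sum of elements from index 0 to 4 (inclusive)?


Prefix sums: [0, 14, 15, 19, 28, 34, 41, 42, 46, 58]
Sum[0..4] = prefix[5] - prefix[0] = 34 - 0 = 34


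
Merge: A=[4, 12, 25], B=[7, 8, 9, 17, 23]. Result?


Compare heads, take smaller each step.
Merged: [4, 7, 8, 9, 12, 17, 23, 25]


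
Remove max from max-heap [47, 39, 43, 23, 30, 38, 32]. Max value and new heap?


Max = 47
Replace root with last, heapify down
Resulting heap: [43, 39, 38, 23, 30, 32]


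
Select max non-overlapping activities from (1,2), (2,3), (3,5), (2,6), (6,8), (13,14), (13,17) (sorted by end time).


Greedy: pick earliest-ending, then skip overlaps.
Selected (5 activities): [(1, 2), (2, 3), (3, 5), (6, 8), (13, 14)]


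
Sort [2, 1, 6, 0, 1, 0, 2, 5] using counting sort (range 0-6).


Count array: [2, 2, 2, 0, 0, 1, 1]
Reconstruct: [0, 0, 1, 1, 2, 2, 5, 6]


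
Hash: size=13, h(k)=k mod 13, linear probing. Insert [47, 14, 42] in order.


Insertions: 47->slot 8; 14->slot 1; 42->slot 3
Table: [None, 14, None, 42, None, None, None, None, 47, None, None, None, None]


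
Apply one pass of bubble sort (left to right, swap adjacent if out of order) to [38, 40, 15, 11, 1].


After one pass: [38, 15, 11, 1, 40]


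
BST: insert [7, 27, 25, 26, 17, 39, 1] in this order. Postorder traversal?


Root = 7; build tree by BST insertion.
Postorder traversal: [1, 17, 26, 25, 39, 27, 7]


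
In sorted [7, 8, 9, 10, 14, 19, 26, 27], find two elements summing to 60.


Two pointers: lo=0, hi=7
No pair sums to 60


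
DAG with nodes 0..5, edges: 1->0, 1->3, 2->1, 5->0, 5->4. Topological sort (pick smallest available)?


Kahn's algorithm, process smallest node first
Order: [2, 1, 3, 5, 0, 4]


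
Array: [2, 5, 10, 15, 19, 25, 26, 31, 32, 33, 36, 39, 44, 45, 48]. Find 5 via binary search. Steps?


Search for 5:
[0,14] mid=7 arr[7]=31
[0,6] mid=3 arr[3]=15
[0,2] mid=1 arr[1]=5
Total: 3 comparisons


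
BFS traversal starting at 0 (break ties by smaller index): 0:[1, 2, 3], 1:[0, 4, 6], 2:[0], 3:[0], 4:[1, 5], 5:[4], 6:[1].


BFS queue: start with [0]
Visit order: [0, 1, 2, 3, 4, 6, 5]


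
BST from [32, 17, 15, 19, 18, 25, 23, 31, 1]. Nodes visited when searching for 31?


BST root = 32
Search for 31: compare at each node
Path: [32, 17, 19, 25, 31]


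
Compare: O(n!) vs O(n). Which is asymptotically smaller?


linear grows slower than factorial
O(n) is asymptotically smaller; O(n!) grows faster


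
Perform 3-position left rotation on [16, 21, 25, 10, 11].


Left rotate by 3: [10, 11, 16, 21, 25]


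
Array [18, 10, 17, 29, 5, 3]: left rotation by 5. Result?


Left rotate by 5: [3, 18, 10, 17, 29, 5]


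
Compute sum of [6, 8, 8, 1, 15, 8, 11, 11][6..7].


Prefix sums: [0, 6, 14, 22, 23, 38, 46, 57, 68]
Sum[6..7] = prefix[8] - prefix[6] = 68 - 46 = 22


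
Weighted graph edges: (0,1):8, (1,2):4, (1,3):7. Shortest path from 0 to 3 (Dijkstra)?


Dijkstra from 0:
Distances: {0: 0, 1: 8, 2: 12, 3: 15}
Shortest distance to 3 = 15, path = [0, 1, 3]


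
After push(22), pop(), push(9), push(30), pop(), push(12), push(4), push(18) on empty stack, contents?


push(22) -> [22]
pop() returns 22 -> []
push(9) -> [9]
push(30) -> [9, 30]
pop() returns 30 -> [9]
push(12) -> [9, 12]
push(4) -> [9, 12, 4]
push(18) -> [9, 12, 4, 18]
Final stack (bottom to top): [9, 12, 4, 18]
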